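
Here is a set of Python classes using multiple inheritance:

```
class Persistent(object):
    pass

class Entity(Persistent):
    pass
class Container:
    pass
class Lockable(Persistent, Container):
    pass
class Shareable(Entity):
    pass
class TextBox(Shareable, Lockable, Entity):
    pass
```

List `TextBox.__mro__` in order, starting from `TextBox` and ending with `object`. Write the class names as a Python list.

L[TextBox] = TextBox + merge(L[Shareable], L[Lockable], L[Entity], [Shareable Lockable Entity])
  take Shareable:  [Shareable Entity Persistent object] + [Lockable Persistent Container object] + [Entity Persistent object] + [Shareable Lockable Entity]
  take Lockable:  [Entity Persistent object] + [Lockable Persistent Container object] + [Entity Persistent object] + [Lockable Entity]
  take Entity:  [Entity Persistent object] + [Persistent Container object] + [Entity Persistent object] + [Entity]
  take Persistent:  [Persistent object] + [Persistent Container object] + [Persistent object]
  take Container:  [object] + [Container object] + [object]
  take object:  [object] + [object] + [object]

[TextBox, Shareable, Lockable, Entity, Persistent, Container, object]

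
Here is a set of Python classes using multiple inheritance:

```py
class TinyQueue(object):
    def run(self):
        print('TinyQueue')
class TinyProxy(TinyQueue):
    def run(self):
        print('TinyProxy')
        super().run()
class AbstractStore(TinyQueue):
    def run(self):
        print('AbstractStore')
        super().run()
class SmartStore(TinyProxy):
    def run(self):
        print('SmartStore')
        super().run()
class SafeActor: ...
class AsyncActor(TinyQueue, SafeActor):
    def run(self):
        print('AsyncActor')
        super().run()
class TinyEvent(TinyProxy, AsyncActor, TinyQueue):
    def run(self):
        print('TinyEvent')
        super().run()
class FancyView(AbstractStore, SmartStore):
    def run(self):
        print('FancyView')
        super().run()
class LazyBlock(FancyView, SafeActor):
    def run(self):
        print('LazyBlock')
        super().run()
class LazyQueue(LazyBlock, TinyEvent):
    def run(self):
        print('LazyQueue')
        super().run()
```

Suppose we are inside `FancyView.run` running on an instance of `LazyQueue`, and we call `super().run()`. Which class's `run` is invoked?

AbstractStore

L[LazyQueue] = LazyQueue + merge(L[LazyBlock], L[TinyEvent], [LazyBlock TinyEvent])
  take LazyBlock:  [LazyBlock FancyView AbstractStore SmartStore TinyProxy TinyQueue SafeActor object] + [TinyEvent TinyProxy AsyncActor TinyQueue SafeActor object] + [LazyBlock TinyEvent]
  take FancyView:  [FancyView AbstractStore SmartStore TinyProxy TinyQueue SafeActor object] + [TinyEvent TinyProxy AsyncActor TinyQueue SafeActor object] + [TinyEvent]
  take AbstractStore:  [AbstractStore SmartStore TinyProxy TinyQueue SafeActor object] + [TinyEvent TinyProxy AsyncActor TinyQueue SafeActor object] + [TinyEvent]
  take SmartStore:  [SmartStore TinyProxy TinyQueue SafeActor object] + [TinyEvent TinyProxy AsyncActor TinyQueue SafeActor object] + [TinyEvent]
  take TinyEvent:  [TinyProxy TinyQueue SafeActor object] + [TinyEvent TinyProxy AsyncActor TinyQueue SafeActor object] + [TinyEvent]
  take TinyProxy:  [TinyProxy TinyQueue SafeActor object] + [TinyProxy AsyncActor TinyQueue SafeActor object]
  take AsyncActor:  [TinyQueue SafeActor object] + [AsyncActor TinyQueue SafeActor object]
  take TinyQueue:  [TinyQueue SafeActor object] + [TinyQueue SafeActor object]
  take SafeActor:  [SafeActor object] + [SafeActor object]
  take object:  [object] + [object]
MRO: LazyQueue LazyBlock FancyView AbstractStore SmartStore TinyEvent TinyProxy AsyncActor TinyQueue SafeActor object
super() in FancyView.run on a LazyQueue instance goes to the class after FancyView in LazyQueue's MRO: AbstractStore.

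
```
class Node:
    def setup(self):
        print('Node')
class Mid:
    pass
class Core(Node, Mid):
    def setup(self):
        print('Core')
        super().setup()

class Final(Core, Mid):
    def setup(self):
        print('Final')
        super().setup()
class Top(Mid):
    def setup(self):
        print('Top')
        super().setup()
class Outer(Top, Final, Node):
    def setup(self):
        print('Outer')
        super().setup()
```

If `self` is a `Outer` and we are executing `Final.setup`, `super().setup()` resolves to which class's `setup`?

L[Outer] = Outer + merge(L[Top], L[Final], L[Node], [Top Final Node])
  take Top:  [Top Mid object] + [Final Core Node Mid object] + [Node object] + [Top Final Node]
  take Final:  [Mid object] + [Final Core Node Mid object] + [Node object] + [Final Node]
  take Core:  [Mid object] + [Core Node Mid object] + [Node object] + [Node]
  take Node:  [Mid object] + [Node Mid object] + [Node object] + [Node]
  take Mid:  [Mid object] + [Mid object] + [object]
  take object:  [object] + [object] + [object]
MRO: Outer Top Final Core Node Mid object
super() in Final.setup on a Outer instance goes to the class after Final in Outer's MRO: Core.

Core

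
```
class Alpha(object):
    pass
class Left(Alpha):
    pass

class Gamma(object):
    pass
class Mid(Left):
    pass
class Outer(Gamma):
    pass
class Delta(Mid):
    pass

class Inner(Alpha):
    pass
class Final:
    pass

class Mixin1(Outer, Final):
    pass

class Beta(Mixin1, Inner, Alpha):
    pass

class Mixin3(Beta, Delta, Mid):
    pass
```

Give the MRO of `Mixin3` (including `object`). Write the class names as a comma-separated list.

L[Mixin3] = Mixin3 + merge(L[Beta], L[Delta], L[Mid], [Beta Delta Mid])
  take Beta:  [Beta Mixin1 Outer Gamma Final Inner Alpha object] + [Delta Mid Left Alpha object] + [Mid Left Alpha object] + [Beta Delta Mid]
  take Mixin1:  [Mixin1 Outer Gamma Final Inner Alpha object] + [Delta Mid Left Alpha object] + [Mid Left Alpha object] + [Delta Mid]
  take Outer:  [Outer Gamma Final Inner Alpha object] + [Delta Mid Left Alpha object] + [Mid Left Alpha object] + [Delta Mid]
  take Gamma:  [Gamma Final Inner Alpha object] + [Delta Mid Left Alpha object] + [Mid Left Alpha object] + [Delta Mid]
  take Final:  [Final Inner Alpha object] + [Delta Mid Left Alpha object] + [Mid Left Alpha object] + [Delta Mid]
  take Inner:  [Inner Alpha object] + [Delta Mid Left Alpha object] + [Mid Left Alpha object] + [Delta Mid]
  take Delta:  [Alpha object] + [Delta Mid Left Alpha object] + [Mid Left Alpha object] + [Delta Mid]
  take Mid:  [Alpha object] + [Mid Left Alpha object] + [Mid Left Alpha object] + [Mid]
  take Left:  [Alpha object] + [Left Alpha object] + [Left Alpha object]
  take Alpha:  [Alpha object] + [Alpha object] + [Alpha object]
  take object:  [object] + [object] + [object]

Mixin3, Beta, Mixin1, Outer, Gamma, Final, Inner, Delta, Mid, Left, Alpha, object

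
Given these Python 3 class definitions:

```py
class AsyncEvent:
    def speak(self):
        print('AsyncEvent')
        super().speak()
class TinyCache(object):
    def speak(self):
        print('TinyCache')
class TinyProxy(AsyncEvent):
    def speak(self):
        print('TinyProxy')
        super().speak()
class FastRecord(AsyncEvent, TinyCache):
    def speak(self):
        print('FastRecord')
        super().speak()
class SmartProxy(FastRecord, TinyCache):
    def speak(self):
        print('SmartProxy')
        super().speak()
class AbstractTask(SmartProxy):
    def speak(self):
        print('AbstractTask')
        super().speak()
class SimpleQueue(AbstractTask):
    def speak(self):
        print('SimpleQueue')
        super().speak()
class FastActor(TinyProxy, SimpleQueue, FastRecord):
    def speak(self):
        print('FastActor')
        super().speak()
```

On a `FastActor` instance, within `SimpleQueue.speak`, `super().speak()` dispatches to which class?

L[FastActor] = FastActor + merge(L[TinyProxy], L[SimpleQueue], L[FastRecord], [TinyProxy SimpleQueue FastRecord])
  take TinyProxy:  [TinyProxy AsyncEvent object] + [SimpleQueue AbstractTask SmartProxy FastRecord AsyncEvent TinyCache object] + [FastRecord AsyncEvent TinyCache object] + [TinyProxy SimpleQueue FastRecord]
  take SimpleQueue:  [AsyncEvent object] + [SimpleQueue AbstractTask SmartProxy FastRecord AsyncEvent TinyCache object] + [FastRecord AsyncEvent TinyCache object] + [SimpleQueue FastRecord]
  take AbstractTask:  [AsyncEvent object] + [AbstractTask SmartProxy FastRecord AsyncEvent TinyCache object] + [FastRecord AsyncEvent TinyCache object] + [FastRecord]
  take SmartProxy:  [AsyncEvent object] + [SmartProxy FastRecord AsyncEvent TinyCache object] + [FastRecord AsyncEvent TinyCache object] + [FastRecord]
  take FastRecord:  [AsyncEvent object] + [FastRecord AsyncEvent TinyCache object] + [FastRecord AsyncEvent TinyCache object] + [FastRecord]
  take AsyncEvent:  [AsyncEvent object] + [AsyncEvent TinyCache object] + [AsyncEvent TinyCache object]
  take TinyCache:  [object] + [TinyCache object] + [TinyCache object]
  take object:  [object] + [object] + [object]
MRO: FastActor TinyProxy SimpleQueue AbstractTask SmartProxy FastRecord AsyncEvent TinyCache object
super() in SimpleQueue.speak on a FastActor instance goes to the class after SimpleQueue in FastActor's MRO: AbstractTask.

AbstractTask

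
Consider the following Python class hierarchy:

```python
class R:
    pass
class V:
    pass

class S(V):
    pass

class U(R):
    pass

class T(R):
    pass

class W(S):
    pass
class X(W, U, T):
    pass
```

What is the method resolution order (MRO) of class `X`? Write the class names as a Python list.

[X, W, S, V, U, T, R, object]

L[X] = X + merge(L[W], L[U], L[T], [W U T])
  take W:  [W S V object] + [U R object] + [T R object] + [W U T]
  take S:  [S V object] + [U R object] + [T R object] + [U T]
  take V:  [V object] + [U R object] + [T R object] + [U T]
  take U:  [object] + [U R object] + [T R object] + [U T]
  take T:  [object] + [R object] + [T R object] + [T]
  take R:  [object] + [R object] + [R object]
  take object:  [object] + [object] + [object]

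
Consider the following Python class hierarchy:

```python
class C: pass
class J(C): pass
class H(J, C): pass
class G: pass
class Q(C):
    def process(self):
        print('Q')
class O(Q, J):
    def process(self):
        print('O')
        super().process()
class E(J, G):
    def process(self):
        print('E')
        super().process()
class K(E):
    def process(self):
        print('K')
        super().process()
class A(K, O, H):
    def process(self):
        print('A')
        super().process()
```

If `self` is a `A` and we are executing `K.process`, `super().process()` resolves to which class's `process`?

E

L[A] = A + merge(L[K], L[O], L[H], [K O H])
  take K:  [K E J C G object] + [O Q J C object] + [H J C object] + [K O H]
  take E:  [E J C G object] + [O Q J C object] + [H J C object] + [O H]
  take O:  [J C G object] + [O Q J C object] + [H J C object] + [O H]
  take Q:  [J C G object] + [Q J C object] + [H J C object] + [H]
  take H:  [J C G object] + [J C object] + [H J C object] + [H]
  take J:  [J C G object] + [J C object] + [J C object]
  take C:  [C G object] + [C object] + [C object]
  take G:  [G object] + [object] + [object]
  take object:  [object] + [object] + [object]
MRO: A K E O Q H J C G object
super() in K.process on a A instance goes to the class after K in A's MRO: E.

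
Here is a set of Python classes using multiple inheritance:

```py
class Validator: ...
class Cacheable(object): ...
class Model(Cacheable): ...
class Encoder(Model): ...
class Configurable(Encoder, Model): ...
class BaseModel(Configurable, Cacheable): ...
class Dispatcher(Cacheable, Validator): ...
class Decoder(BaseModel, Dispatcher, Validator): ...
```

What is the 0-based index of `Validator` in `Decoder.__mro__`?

L[Decoder] = Decoder + merge(L[BaseModel], L[Dispatcher], L[Validator], [BaseModel Dispatcher Validator])
  take BaseModel:  [BaseModel Configurable Encoder Model Cacheable object] + [Dispatcher Cacheable Validator object] + [Validator object] + [BaseModel Dispatcher Validator]
  take Configurable:  [Configurable Encoder Model Cacheable object] + [Dispatcher Cacheable Validator object] + [Validator object] + [Dispatcher Validator]
  take Encoder:  [Encoder Model Cacheable object] + [Dispatcher Cacheable Validator object] + [Validator object] + [Dispatcher Validator]
  take Model:  [Model Cacheable object] + [Dispatcher Cacheable Validator object] + [Validator object] + [Dispatcher Validator]
  take Dispatcher:  [Cacheable object] + [Dispatcher Cacheable Validator object] + [Validator object] + [Dispatcher Validator]
  take Cacheable:  [Cacheable object] + [Cacheable Validator object] + [Validator object] + [Validator]
  take Validator:  [object] + [Validator object] + [Validator object] + [Validator]
  take object:  [object] + [object] + [object]
MRO: Decoder BaseModel Configurable Encoder Model Dispatcher Cacheable Validator object
Validator sits at index 7.

7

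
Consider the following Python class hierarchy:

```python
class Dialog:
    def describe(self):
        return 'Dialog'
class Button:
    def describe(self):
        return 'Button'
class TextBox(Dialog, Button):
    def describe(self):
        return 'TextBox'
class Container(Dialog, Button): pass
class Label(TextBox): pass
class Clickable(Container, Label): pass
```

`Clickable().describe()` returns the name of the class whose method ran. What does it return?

TextBox

L[Clickable] = Clickable + merge(L[Container], L[Label], [Container Label])
  take Container:  [Container Dialog Button object] + [Label TextBox Dialog Button object] + [Container Label]
  take Label:  [Dialog Button object] + [Label TextBox Dialog Button object] + [Label]
  take TextBox:  [Dialog Button object] + [TextBox Dialog Button object]
  take Dialog:  [Dialog Button object] + [Dialog Button object]
  take Button:  [Button object] + [Button object]
  take object:  [object] + [object]
MRO: Clickable Container Label TextBox Dialog Button object
describe is defined in: Button, Dialog, TextBox. First along the MRO is TextBox.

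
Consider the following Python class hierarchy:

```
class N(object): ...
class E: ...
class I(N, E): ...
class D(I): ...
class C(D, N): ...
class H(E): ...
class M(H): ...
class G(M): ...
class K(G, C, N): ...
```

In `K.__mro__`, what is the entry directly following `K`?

L[K] = K + merge(L[G], L[C], L[N], [G C N])
  take G:  [G M H E object] + [C D I N E object] + [N object] + [G C N]
  take M:  [M H E object] + [C D I N E object] + [N object] + [C N]
  take H:  [H E object] + [C D I N E object] + [N object] + [C N]
  take C:  [E object] + [C D I N E object] + [N object] + [C N]
  take D:  [E object] + [D I N E object] + [N object] + [N]
  take I:  [E object] + [I N E object] + [N object] + [N]
  take N:  [E object] + [N E object] + [N object] + [N]
  take E:  [E object] + [E object] + [object]
  take object:  [object] + [object] + [object]
MRO: K G M H C D I N E object
K is at position 0; next is G.

G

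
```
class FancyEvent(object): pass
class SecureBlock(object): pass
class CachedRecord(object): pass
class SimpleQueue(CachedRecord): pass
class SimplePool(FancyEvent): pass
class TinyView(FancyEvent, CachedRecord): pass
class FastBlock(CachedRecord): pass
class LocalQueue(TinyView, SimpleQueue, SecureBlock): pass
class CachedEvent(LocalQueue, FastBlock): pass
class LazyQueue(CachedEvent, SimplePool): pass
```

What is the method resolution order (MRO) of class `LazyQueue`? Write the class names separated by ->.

L[LazyQueue] = LazyQueue + merge(L[CachedEvent], L[SimplePool], [CachedEvent SimplePool])
  take CachedEvent:  [CachedEvent LocalQueue TinyView FancyEvent SimpleQueue FastBlock CachedRecord SecureBlock object] + [SimplePool FancyEvent object] + [CachedEvent SimplePool]
  take LocalQueue:  [LocalQueue TinyView FancyEvent SimpleQueue FastBlock CachedRecord SecureBlock object] + [SimplePool FancyEvent object] + [SimplePool]
  take TinyView:  [TinyView FancyEvent SimpleQueue FastBlock CachedRecord SecureBlock object] + [SimplePool FancyEvent object] + [SimplePool]
  take SimplePool:  [FancyEvent SimpleQueue FastBlock CachedRecord SecureBlock object] + [SimplePool FancyEvent object] + [SimplePool]
  take FancyEvent:  [FancyEvent SimpleQueue FastBlock CachedRecord SecureBlock object] + [FancyEvent object]
  take SimpleQueue:  [SimpleQueue FastBlock CachedRecord SecureBlock object] + [object]
  take FastBlock:  [FastBlock CachedRecord SecureBlock object] + [object]
  take CachedRecord:  [CachedRecord SecureBlock object] + [object]
  take SecureBlock:  [SecureBlock object] + [object]
  take object:  [object] + [object]

LazyQueue -> CachedEvent -> LocalQueue -> TinyView -> SimplePool -> FancyEvent -> SimpleQueue -> FastBlock -> CachedRecord -> SecureBlock -> object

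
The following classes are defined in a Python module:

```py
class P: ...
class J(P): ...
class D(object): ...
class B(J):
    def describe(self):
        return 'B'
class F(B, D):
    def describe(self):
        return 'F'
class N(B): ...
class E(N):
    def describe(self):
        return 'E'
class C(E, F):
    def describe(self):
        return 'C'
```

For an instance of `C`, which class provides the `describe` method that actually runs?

L[C] = C + merge(L[E], L[F], [E F])
  take E:  [E N B J P object] + [F B J P D object] + [E F]
  take N:  [N B J P object] + [F B J P D object] + [F]
  take F:  [B J P object] + [F B J P D object] + [F]
  take B:  [B J P object] + [B J P D object]
  take J:  [J P object] + [J P D object]
  take P:  [P object] + [P D object]
  take D:  [object] + [D object]
  take object:  [object] + [object]
MRO: C E N F B J P D object
describe is defined in: B, C, E, F. First along the MRO is C.

C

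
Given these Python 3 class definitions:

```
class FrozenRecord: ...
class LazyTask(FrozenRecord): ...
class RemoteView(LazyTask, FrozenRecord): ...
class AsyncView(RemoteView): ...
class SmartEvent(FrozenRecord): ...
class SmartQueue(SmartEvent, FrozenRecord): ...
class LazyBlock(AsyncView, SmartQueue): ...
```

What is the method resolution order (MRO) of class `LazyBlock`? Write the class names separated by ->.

LazyBlock -> AsyncView -> RemoteView -> LazyTask -> SmartQueue -> SmartEvent -> FrozenRecord -> object

L[LazyBlock] = LazyBlock + merge(L[AsyncView], L[SmartQueue], [AsyncView SmartQueue])
  take AsyncView:  [AsyncView RemoteView LazyTask FrozenRecord object] + [SmartQueue SmartEvent FrozenRecord object] + [AsyncView SmartQueue]
  take RemoteView:  [RemoteView LazyTask FrozenRecord object] + [SmartQueue SmartEvent FrozenRecord object] + [SmartQueue]
  take LazyTask:  [LazyTask FrozenRecord object] + [SmartQueue SmartEvent FrozenRecord object] + [SmartQueue]
  take SmartQueue:  [FrozenRecord object] + [SmartQueue SmartEvent FrozenRecord object] + [SmartQueue]
  take SmartEvent:  [FrozenRecord object] + [SmartEvent FrozenRecord object]
  take FrozenRecord:  [FrozenRecord object] + [FrozenRecord object]
  take object:  [object] + [object]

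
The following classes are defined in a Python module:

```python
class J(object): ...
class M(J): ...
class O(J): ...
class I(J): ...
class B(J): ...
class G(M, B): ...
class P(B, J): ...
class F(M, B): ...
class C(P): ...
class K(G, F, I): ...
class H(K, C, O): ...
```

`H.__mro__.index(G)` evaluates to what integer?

2

L[H] = H + merge(L[K], L[C], L[O], [K C O])
  take K:  [K G F M B I J object] + [C P B J object] + [O J object] + [K C O]
  take G:  [G F M B I J object] + [C P B J object] + [O J object] + [C O]
  take F:  [F M B I J object] + [C P B J object] + [O J object] + [C O]
  take M:  [M B I J object] + [C P B J object] + [O J object] + [C O]
  take C:  [B I J object] + [C P B J object] + [O J object] + [C O]
  take P:  [B I J object] + [P B J object] + [O J object] + [O]
  take B:  [B I J object] + [B J object] + [O J object] + [O]
  take I:  [I J object] + [J object] + [O J object] + [O]
  take O:  [J object] + [J object] + [O J object] + [O]
  take J:  [J object] + [J object] + [J object]
  take object:  [object] + [object] + [object]
MRO: H K G F M C P B I O J object
G sits at index 2.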